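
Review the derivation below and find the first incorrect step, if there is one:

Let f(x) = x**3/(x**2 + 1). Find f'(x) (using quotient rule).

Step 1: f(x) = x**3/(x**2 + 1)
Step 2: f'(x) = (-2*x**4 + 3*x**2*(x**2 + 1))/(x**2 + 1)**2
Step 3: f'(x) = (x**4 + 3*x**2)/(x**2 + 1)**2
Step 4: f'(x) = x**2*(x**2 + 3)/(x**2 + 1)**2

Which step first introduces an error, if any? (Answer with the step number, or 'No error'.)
No error

All steps in this derivation are correct.
The final answer f'(x) = x**2*(x**2 + 3)/(x**2 + 1)**2 is valid.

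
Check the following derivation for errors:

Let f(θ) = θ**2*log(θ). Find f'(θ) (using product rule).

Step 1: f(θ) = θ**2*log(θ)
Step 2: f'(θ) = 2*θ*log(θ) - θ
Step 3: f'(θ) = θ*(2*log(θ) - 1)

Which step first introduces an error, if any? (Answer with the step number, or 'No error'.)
Step 2

Step 2 is incorrect due to a sign flip.
The step shows: 2*θ*log(θ) - θ
The correct value should be: 2*θ*log(θ) + θ

Explanation: The sign of one term was flipped: the term θ was incorrectly written as -θ
The later steps are derived from this incorrect expression, so the error originates in Step 2.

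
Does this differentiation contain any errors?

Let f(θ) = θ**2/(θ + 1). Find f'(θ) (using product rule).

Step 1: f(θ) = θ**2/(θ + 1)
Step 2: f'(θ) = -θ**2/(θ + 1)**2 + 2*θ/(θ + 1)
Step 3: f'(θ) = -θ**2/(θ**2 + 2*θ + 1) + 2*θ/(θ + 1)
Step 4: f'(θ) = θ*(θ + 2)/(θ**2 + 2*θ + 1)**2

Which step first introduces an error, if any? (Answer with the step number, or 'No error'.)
Step 4

Step 4 is incorrect due to a wrong exponent.
The step shows: θ*(θ + 2)/(θ**2 + 2*θ + 1)**2
The correct value should be: θ*(θ + 2)/(θ**2 + 2*θ + 1)

Explanation: The exponent -1 on θ**2 + 2*θ + 1 was incorrectly written as -2: the term θ*(θ + 2)/(θ**2 + 2*θ + 1) was incorrectly written as θ*(θ + 2)/(θ**2 + 2*θ + 1)**2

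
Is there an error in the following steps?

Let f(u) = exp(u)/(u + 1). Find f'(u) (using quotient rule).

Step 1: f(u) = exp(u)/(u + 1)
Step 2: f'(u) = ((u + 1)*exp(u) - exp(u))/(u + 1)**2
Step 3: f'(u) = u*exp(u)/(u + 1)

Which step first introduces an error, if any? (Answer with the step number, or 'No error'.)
Step 3

Step 3 is incorrect due to a wrong exponent.
The step shows: u*exp(u)/(u + 1)
The correct value should be: u*exp(u)/(u + 1)**2

Explanation: The exponent -2 on u + 1 was incorrectly written as -1: the term u*exp(u)/(u + 1)**2 was incorrectly written as u*exp(u)/(u + 1)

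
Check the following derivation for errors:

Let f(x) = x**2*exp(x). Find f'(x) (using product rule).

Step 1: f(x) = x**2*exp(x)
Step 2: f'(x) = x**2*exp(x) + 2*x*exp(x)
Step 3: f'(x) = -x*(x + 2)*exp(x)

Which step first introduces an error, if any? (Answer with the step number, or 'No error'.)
Step 3

Step 3 is incorrect due to a sign flip.
The step shows: -x*(x + 2)*exp(x)
The correct value should be: x*(x + 2)*exp(x)

Explanation: The sign of the whole expression was flipped: the term x*(x + 2)*exp(x) was incorrectly written as -x*(x + 2)*exp(x)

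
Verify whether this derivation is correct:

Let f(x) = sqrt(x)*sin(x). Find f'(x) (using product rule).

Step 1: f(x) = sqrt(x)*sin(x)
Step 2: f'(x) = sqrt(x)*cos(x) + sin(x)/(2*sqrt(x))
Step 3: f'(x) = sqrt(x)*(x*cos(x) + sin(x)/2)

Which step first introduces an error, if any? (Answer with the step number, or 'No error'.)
Step 3

Step 3 is incorrect due to a wrong exponent.
The step shows: sqrt(x)*(x*cos(x) + sin(x)/2)
The correct value should be: (x*cos(x) + sin(x)/2)/sqrt(x)

Explanation: The exponent -1/2 on x was incorrectly written as 1/2: the term (x*cos(x) + sin(x)/2)/sqrt(x) was incorrectly written as sqrt(x)*(x*cos(x) + sin(x)/2)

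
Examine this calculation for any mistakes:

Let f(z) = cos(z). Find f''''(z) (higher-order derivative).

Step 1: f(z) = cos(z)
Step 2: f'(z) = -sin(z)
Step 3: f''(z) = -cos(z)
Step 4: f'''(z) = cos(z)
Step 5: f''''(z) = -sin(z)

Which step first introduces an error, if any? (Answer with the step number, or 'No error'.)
Step 4

Step 4 is incorrect due to a wrong trig function.
The step shows: cos(z)
The correct value should be: sin(z)

Explanation: sin(z) was incorrectly written as cos(z): the term sin(z) was incorrectly written as cos(z)
The later steps are derived from this incorrect expression, so the error originates in Step 4.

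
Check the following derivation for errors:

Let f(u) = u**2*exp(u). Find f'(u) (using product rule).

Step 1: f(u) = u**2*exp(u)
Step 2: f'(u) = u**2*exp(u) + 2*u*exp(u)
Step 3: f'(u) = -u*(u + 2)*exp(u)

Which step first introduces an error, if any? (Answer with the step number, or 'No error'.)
Step 3

Step 3 is incorrect due to a sign flip.
The step shows: -u*(u + 2)*exp(u)
The correct value should be: u*(u + 2)*exp(u)

Explanation: The sign of the whole expression was flipped: the term u*(u + 2)*exp(u) was incorrectly written as -u*(u + 2)*exp(u)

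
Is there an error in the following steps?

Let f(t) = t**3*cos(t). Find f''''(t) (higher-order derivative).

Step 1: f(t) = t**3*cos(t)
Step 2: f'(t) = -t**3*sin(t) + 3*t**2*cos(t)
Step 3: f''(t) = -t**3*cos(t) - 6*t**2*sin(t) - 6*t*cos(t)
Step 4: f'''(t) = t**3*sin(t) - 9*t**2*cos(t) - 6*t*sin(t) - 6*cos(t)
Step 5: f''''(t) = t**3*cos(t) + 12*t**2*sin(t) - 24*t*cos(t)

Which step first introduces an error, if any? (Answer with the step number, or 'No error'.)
Step 3

Step 3 is incorrect due to a sign flip.
The step shows: -t**3*cos(t) - 6*t**2*sin(t) - 6*t*cos(t)
The correct value should be: -t**3*cos(t) - 6*t**2*sin(t) + 6*t*cos(t)

Explanation: The sign of one term was flipped: the term 6*t*cos(t) was incorrectly written as -6*t*cos(t)
The later steps are derived from this incorrect expression, so the error originates in Step 3.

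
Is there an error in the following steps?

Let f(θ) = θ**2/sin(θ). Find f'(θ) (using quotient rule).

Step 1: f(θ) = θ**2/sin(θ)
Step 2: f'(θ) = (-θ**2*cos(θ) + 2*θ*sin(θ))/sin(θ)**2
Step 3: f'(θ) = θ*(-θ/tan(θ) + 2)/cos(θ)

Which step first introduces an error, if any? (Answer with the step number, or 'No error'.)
Step 3

Step 3 is incorrect due to a wrong trig function.
The step shows: θ*(-θ/tan(θ) + 2)/cos(θ)
The correct value should be: θ*(-θ/tan(θ) + 2)/sin(θ)

Explanation: sin(θ) was incorrectly written as cos(θ): the term θ*(-θ/tan(θ) + 2)/sin(θ) was incorrectly written as θ*(-θ/tan(θ) + 2)/cos(θ)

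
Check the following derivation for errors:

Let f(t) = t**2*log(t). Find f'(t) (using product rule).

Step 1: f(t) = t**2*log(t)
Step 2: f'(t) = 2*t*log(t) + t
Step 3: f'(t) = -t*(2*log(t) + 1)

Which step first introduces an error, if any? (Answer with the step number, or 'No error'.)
Step 3

Step 3 is incorrect due to a sign flip.
The step shows: -t*(2*log(t) + 1)
The correct value should be: t*(2*log(t) + 1)

Explanation: The sign of the whole expression was flipped: the term t*(2*log(t) + 1) was incorrectly written as -t*(2*log(t) + 1)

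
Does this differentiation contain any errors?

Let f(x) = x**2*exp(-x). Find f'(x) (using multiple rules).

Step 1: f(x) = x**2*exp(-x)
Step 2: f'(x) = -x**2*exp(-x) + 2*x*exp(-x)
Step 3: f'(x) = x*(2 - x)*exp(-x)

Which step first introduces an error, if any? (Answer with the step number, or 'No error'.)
No error

All steps in this derivation are correct.
The final answer f'(x) = x*(2 - x)*exp(-x) is valid.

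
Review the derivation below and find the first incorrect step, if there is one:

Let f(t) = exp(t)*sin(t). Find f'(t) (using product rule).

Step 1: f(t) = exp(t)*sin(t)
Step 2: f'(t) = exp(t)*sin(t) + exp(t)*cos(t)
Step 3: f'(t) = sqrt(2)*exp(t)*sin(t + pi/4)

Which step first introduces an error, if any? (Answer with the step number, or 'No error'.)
No error

All steps in this derivation are correct.
The final answer f'(t) = sqrt(2)*exp(t)*sin(t + pi/4) is valid.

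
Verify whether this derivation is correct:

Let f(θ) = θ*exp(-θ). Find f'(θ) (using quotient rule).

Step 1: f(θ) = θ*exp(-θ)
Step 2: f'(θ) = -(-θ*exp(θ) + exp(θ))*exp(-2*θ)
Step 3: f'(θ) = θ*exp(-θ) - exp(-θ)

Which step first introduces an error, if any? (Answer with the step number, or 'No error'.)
Step 2

Step 2 is incorrect due to a sign flip.
The step shows: -(-θ*exp(θ) + exp(θ))*exp(-2*θ)
The correct value should be: (-θ*exp(θ) + exp(θ))*exp(-2*θ)

Explanation: The sign of the whole expression was flipped: the term (-θ*exp(θ) + exp(θ))*exp(-2*θ) was incorrectly written as -(-θ*exp(θ) + exp(θ))*exp(-2*θ)
The later steps are derived from this incorrect expression, so the error originates in Step 2.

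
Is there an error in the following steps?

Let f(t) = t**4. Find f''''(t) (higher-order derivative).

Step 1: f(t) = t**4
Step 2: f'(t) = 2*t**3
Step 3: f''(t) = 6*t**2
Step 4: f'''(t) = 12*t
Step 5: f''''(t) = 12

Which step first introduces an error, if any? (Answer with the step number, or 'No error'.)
Step 2

Step 2 is incorrect due to a wrong coefficient.
The step shows: 2*t**3
The correct value should be: 4*t**3

Explanation: The coefficient 4 was incorrectly written as 2: the term 4*t**3 was incorrectly written as 2*t**3
The later steps are derived from this incorrect expression, so the error originates in Step 2.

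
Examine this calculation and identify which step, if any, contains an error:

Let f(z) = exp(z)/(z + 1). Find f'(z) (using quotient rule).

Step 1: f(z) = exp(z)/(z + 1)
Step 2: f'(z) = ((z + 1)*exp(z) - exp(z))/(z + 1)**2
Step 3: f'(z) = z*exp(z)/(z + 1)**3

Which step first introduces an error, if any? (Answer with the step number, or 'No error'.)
Step 3

Step 3 is incorrect due to a wrong exponent.
The step shows: z*exp(z)/(z + 1)**3
The correct value should be: z*exp(z)/(z + 1)**2

Explanation: The exponent -2 on z + 1 was incorrectly written as -3: the term z*exp(z)/(z + 1)**2 was incorrectly written as z*exp(z)/(z + 1)**3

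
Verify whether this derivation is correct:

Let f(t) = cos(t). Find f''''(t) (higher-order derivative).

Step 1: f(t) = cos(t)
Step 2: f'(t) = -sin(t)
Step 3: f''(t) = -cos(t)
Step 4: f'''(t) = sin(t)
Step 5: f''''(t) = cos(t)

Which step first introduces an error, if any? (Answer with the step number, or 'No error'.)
No error

All steps in this derivation are correct.
The final answer f''''(t) = cos(t) is valid.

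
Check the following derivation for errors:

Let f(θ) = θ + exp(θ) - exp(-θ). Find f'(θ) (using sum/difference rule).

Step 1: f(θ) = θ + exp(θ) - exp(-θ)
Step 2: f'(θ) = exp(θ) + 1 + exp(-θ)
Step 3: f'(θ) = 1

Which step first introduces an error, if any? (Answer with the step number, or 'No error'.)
Step 3

Step 3 is incorrect due to a dropped term.
The step shows: 1
The correct value should be: 2*cosh(θ) + 1

Explanation: A term was dropped: the term 2*cosh(θ) was incorrectly omitted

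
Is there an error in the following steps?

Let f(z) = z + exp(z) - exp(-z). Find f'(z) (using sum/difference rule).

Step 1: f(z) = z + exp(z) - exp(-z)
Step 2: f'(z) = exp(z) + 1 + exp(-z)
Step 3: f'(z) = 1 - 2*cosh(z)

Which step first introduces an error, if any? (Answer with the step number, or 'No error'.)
Step 3

Step 3 is incorrect due to a sign flip.
The step shows: 1 - 2*cosh(z)
The correct value should be: 2*cosh(z) + 1

Explanation: The sign of one term was flipped: the term 2*cosh(z) was incorrectly written as -2*cosh(z)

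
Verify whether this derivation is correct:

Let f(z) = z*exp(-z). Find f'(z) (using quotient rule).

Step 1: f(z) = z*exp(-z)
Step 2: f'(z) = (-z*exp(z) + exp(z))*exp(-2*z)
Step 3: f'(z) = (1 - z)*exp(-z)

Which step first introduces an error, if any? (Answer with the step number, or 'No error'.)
No error

All steps in this derivation are correct.
The final answer f'(z) = (1 - z)*exp(-z) is valid.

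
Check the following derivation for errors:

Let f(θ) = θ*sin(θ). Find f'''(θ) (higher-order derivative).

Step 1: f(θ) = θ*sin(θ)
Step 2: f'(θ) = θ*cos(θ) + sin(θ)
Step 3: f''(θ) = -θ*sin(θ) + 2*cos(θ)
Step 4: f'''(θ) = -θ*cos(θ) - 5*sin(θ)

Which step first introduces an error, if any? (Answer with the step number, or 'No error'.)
Step 4

Step 4 is incorrect due to a wrong coefficient.
The step shows: -θ*cos(θ) - 5*sin(θ)
The correct value should be: -θ*cos(θ) - 3*sin(θ)

Explanation: The coefficient -3 was incorrectly written as -5: the term -3*sin(θ) was incorrectly written as -5*sin(θ)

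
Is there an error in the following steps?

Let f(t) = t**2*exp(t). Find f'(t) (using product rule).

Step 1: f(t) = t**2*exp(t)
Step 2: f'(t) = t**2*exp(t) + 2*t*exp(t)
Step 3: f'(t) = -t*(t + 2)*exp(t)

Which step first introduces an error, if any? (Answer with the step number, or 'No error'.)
Step 3

Step 3 is incorrect due to a sign flip.
The step shows: -t*(t + 2)*exp(t)
The correct value should be: t*(t + 2)*exp(t)

Explanation: The sign of the whole expression was flipped: the term t*(t + 2)*exp(t) was incorrectly written as -t*(t + 2)*exp(t)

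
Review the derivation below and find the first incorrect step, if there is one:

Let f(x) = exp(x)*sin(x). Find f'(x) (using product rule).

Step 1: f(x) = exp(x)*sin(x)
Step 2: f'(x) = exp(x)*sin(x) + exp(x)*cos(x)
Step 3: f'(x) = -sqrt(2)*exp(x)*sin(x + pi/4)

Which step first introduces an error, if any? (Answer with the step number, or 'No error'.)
Step 3

Step 3 is incorrect due to a sign flip.
The step shows: -sqrt(2)*exp(x)*sin(x + pi/4)
The correct value should be: sqrt(2)*exp(x)*sin(x + pi/4)

Explanation: The sign of the whole expression was flipped: the term sqrt(2)*exp(x)*sin(x + pi/4) was incorrectly written as -sqrt(2)*exp(x)*sin(x + pi/4)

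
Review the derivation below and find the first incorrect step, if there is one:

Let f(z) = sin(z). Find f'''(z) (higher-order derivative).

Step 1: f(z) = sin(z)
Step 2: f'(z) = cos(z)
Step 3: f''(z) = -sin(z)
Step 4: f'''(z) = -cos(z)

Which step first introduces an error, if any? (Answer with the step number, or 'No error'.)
No error

All steps in this derivation are correct.
The final answer f'''(z) = -cos(z) is valid.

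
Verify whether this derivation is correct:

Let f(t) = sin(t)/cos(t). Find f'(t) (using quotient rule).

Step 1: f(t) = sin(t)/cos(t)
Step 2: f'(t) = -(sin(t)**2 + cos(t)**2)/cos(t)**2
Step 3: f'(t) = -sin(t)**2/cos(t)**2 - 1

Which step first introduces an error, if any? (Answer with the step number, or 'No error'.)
Step 2

Step 2 is incorrect due to a sign flip.
The step shows: -(sin(t)**2 + cos(t)**2)/cos(t)**2
The correct value should be: (sin(t)**2 + cos(t)**2)/cos(t)**2

Explanation: The sign of the whole expression was flipped: the term (sin(t)**2 + cos(t)**2)/cos(t)**2 was incorrectly written as -(sin(t)**2 + cos(t)**2)/cos(t)**2
The later steps are derived from this incorrect expression, so the error originates in Step 2.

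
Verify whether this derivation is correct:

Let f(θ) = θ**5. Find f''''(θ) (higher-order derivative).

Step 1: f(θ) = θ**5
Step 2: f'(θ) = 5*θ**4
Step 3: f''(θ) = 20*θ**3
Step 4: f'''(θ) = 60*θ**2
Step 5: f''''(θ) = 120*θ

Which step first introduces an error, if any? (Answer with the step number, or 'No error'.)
No error

All steps in this derivation are correct.
The final answer f''''(θ) = 120*θ is valid.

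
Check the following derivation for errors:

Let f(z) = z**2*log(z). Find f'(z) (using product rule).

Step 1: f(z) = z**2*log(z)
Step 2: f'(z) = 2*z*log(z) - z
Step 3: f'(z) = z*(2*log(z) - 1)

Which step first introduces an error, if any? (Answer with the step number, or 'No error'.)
Step 2

Step 2 is incorrect due to a sign flip.
The step shows: 2*z*log(z) - z
The correct value should be: 2*z*log(z) + z

Explanation: The sign of one term was flipped: the term z was incorrectly written as -z
The later steps are derived from this incorrect expression, so the error originates in Step 2.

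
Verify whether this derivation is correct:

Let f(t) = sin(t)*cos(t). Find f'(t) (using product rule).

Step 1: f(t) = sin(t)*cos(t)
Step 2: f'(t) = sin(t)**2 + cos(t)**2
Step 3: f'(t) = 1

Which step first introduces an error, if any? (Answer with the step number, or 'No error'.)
Step 2

Step 2 is incorrect due to a sign flip.
The step shows: sin(t)**2 + cos(t)**2
The correct value should be: -sin(t)**2 + cos(t)**2

Explanation: The sign of one term was flipped: the term -sin(t)**2 was incorrectly written as sin(t)**2
The later steps are derived from this incorrect expression, so the error originates in Step 2.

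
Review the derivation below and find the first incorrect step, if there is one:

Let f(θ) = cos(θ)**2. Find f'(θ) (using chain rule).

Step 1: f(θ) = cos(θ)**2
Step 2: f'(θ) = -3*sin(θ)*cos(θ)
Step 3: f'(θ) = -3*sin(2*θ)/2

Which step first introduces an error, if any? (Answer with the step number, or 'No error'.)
Step 2

Step 2 is incorrect due to a wrong coefficient.
The step shows: -3*sin(θ)*cos(θ)
The correct value should be: -2*sin(θ)*cos(θ)

Explanation: The coefficient -2 was incorrectly written as -3: the term -2*sin(θ)*cos(θ) was incorrectly written as -3*sin(θ)*cos(θ)
The later steps are derived from this incorrect expression, so the error originates in Step 2.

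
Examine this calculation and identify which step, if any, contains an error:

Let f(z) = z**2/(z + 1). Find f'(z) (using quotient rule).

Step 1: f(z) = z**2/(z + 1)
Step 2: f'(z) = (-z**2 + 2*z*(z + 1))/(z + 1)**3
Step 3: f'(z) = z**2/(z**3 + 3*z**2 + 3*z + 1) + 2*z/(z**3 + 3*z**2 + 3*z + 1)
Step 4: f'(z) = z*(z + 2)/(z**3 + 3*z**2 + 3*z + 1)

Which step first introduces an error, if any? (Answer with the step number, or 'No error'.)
Step 2

Step 2 is incorrect due to a wrong exponent.
The step shows: (-z**2 + 2*z*(z + 1))/(z + 1)**3
The correct value should be: (-z**2 + 2*z*(z + 1))/(z + 1)**2

Explanation: The exponent -2 on z + 1 was incorrectly written as -3: the term (-z**2 + 2*z*(z + 1))/(z + 1)**2 was incorrectly written as (-z**2 + 2*z*(z + 1))/(z + 1)**3
The later steps are derived from this incorrect expression, so the error originates in Step 2.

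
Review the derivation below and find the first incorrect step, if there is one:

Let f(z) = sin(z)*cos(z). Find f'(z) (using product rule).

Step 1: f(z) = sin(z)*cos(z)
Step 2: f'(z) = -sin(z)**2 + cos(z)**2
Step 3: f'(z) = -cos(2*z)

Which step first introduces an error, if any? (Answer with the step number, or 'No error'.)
Step 3

Step 3 is incorrect due to a sign flip.
The step shows: -cos(2*z)
The correct value should be: cos(2*z)

Explanation: The sign of the whole expression was flipped: the term cos(2*z) was incorrectly written as -cos(2*z)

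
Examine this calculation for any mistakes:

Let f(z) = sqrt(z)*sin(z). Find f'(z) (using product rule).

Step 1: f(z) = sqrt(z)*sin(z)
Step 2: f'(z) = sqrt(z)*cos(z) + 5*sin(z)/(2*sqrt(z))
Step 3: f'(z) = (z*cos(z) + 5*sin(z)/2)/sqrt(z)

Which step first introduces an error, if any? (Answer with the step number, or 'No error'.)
Step 2

Step 2 is incorrect due to a wrong coefficient.
The step shows: sqrt(z)*cos(z) + 5*sin(z)/(2*sqrt(z))
The correct value should be: sqrt(z)*cos(z) + sin(z)/(2*sqrt(z))

Explanation: The coefficient 1/2 was incorrectly written as 5/2: the term sin(z)/(2*sqrt(z)) was incorrectly written as 5*sin(z)/(2*sqrt(z))
The later steps are derived from this incorrect expression, so the error originates in Step 2.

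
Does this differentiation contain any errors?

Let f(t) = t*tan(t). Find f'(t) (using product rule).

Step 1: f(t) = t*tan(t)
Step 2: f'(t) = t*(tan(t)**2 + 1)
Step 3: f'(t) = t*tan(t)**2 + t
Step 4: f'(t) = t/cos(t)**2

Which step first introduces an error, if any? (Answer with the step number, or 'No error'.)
Step 2

Step 2 is incorrect due to a dropped term.
The step shows: t*(tan(t)**2 + 1)
The correct value should be: t*(tan(t)**2 + 1) + tan(t)

Explanation: A term was dropped: the term tan(t) was incorrectly omitted
The later steps are derived from this incorrect expression, so the error originates in Step 2.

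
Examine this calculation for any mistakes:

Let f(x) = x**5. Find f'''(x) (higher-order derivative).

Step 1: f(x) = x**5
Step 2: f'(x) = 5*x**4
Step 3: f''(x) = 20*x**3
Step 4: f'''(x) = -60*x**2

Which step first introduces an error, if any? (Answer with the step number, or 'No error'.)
Step 4

Step 4 is incorrect due to a sign flip.
The step shows: -60*x**2
The correct value should be: 60*x**2

Explanation: The sign of the whole expression was flipped: the term 60*x**2 was incorrectly written as -60*x**2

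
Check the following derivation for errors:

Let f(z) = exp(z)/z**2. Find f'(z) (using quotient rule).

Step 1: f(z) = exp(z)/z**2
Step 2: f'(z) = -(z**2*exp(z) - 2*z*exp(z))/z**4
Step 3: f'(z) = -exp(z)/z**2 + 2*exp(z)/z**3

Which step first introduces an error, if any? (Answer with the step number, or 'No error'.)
Step 2

Step 2 is incorrect due to a sign flip.
The step shows: -(z**2*exp(z) - 2*z*exp(z))/z**4
The correct value should be: (z**2*exp(z) - 2*z*exp(z))/z**4

Explanation: The sign of the whole expression was flipped: the term (z**2*exp(z) - 2*z*exp(z))/z**4 was incorrectly written as -(z**2*exp(z) - 2*z*exp(z))/z**4
The later steps are derived from this incorrect expression, so the error originates in Step 2.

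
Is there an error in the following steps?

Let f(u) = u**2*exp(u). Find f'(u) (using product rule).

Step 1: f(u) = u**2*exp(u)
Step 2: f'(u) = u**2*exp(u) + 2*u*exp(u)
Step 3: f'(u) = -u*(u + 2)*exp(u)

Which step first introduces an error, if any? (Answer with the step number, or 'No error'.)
Step 3

Step 3 is incorrect due to a sign flip.
The step shows: -u*(u + 2)*exp(u)
The correct value should be: u*(u + 2)*exp(u)

Explanation: The sign of the whole expression was flipped: the term u*(u + 2)*exp(u) was incorrectly written as -u*(u + 2)*exp(u)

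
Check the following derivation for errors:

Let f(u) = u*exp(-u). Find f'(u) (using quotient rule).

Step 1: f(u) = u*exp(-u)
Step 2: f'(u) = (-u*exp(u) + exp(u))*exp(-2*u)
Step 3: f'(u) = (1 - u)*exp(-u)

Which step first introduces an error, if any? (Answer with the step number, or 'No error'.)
No error

All steps in this derivation are correct.
The final answer f'(u) = (1 - u)*exp(-u) is valid.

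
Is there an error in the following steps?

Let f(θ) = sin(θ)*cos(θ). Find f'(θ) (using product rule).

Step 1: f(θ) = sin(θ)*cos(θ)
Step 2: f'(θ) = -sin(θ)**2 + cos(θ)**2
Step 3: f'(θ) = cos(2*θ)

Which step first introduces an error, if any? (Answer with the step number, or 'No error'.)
No error

All steps in this derivation are correct.
The final answer f'(θ) = cos(2*θ) is valid.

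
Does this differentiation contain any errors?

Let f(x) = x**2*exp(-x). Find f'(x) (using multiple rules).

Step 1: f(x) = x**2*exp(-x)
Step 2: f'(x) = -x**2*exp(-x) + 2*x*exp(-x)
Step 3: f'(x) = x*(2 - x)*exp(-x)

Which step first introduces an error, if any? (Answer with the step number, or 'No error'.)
No error

All steps in this derivation are correct.
The final answer f'(x) = x*(2 - x)*exp(-x) is valid.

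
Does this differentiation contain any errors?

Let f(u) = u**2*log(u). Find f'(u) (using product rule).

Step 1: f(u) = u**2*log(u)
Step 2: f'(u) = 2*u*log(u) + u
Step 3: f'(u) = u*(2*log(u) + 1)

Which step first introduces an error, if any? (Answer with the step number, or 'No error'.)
No error

All steps in this derivation are correct.
The final answer f'(u) = u*(2*log(u) + 1) is valid.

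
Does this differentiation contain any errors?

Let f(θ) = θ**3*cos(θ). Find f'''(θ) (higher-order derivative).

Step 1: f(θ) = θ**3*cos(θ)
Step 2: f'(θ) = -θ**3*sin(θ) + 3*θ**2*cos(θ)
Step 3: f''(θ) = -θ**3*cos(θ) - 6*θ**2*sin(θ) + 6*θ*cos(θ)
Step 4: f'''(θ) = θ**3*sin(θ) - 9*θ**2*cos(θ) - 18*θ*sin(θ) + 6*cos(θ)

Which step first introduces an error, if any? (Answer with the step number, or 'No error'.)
No error

All steps in this derivation are correct.
The final answer f'''(θ) = θ**3*sin(θ) - 9*θ**2*cos(θ) - 18*θ*sin(θ) + 6*cos(θ) is valid.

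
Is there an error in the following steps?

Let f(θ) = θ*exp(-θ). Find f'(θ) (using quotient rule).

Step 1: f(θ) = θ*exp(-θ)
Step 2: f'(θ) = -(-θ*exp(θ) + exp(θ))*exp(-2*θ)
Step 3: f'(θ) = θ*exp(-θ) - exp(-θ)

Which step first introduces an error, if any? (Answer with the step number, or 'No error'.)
Step 2

Step 2 is incorrect due to a sign flip.
The step shows: -(-θ*exp(θ) + exp(θ))*exp(-2*θ)
The correct value should be: (-θ*exp(θ) + exp(θ))*exp(-2*θ)

Explanation: The sign of the whole expression was flipped: the term (-θ*exp(θ) + exp(θ))*exp(-2*θ) was incorrectly written as -(-θ*exp(θ) + exp(θ))*exp(-2*θ)
The later steps are derived from this incorrect expression, so the error originates in Step 2.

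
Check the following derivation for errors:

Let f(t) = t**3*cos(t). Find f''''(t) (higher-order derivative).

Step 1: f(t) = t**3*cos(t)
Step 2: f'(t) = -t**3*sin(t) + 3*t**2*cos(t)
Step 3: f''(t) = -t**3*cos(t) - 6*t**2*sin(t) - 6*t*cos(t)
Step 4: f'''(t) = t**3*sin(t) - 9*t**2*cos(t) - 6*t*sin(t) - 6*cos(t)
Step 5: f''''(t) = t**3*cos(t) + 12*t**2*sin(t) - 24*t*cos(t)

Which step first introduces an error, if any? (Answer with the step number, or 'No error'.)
Step 3

Step 3 is incorrect due to a sign flip.
The step shows: -t**3*cos(t) - 6*t**2*sin(t) - 6*t*cos(t)
The correct value should be: -t**3*cos(t) - 6*t**2*sin(t) + 6*t*cos(t)

Explanation: The sign of one term was flipped: the term 6*t*cos(t) was incorrectly written as -6*t*cos(t)
The later steps are derived from this incorrect expression, so the error originates in Step 3.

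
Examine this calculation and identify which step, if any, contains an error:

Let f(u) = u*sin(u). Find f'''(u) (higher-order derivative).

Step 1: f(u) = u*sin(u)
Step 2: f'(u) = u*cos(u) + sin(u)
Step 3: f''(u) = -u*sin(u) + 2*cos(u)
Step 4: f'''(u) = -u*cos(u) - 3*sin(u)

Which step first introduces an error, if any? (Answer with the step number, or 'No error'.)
No error

All steps in this derivation are correct.
The final answer f'''(u) = -u*cos(u) - 3*sin(u) is valid.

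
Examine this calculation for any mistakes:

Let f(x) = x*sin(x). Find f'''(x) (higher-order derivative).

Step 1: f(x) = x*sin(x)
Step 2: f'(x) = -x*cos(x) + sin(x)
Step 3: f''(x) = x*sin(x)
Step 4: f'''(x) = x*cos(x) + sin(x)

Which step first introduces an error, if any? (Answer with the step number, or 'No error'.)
Step 2

Step 2 is incorrect due to a sign flip.
The step shows: -x*cos(x) + sin(x)
The correct value should be: x*cos(x) + sin(x)

Explanation: The sign of one term was flipped: the term x*cos(x) was incorrectly written as -x*cos(x)
The later steps are derived from this incorrect expression, so the error originates in Step 2.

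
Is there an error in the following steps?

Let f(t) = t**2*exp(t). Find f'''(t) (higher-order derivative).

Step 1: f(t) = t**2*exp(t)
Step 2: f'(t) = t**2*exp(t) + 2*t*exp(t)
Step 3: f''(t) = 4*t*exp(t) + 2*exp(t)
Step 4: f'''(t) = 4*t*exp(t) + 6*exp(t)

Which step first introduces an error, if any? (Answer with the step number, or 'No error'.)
Step 3

Step 3 is incorrect due to a dropped term.
The step shows: 4*t*exp(t) + 2*exp(t)
The correct value should be: t**2*exp(t) + 4*t*exp(t) + 2*exp(t)

Explanation: A term was dropped: the term t**2*exp(t) was incorrectly omitted
The later steps are derived from this incorrect expression, so the error originates in Step 3.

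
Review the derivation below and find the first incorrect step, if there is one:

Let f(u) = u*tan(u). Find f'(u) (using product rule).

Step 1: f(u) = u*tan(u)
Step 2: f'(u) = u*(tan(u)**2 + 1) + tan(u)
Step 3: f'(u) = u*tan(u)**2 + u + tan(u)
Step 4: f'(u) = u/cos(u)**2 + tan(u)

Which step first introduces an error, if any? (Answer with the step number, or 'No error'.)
No error

All steps in this derivation are correct.
The final answer f'(u) = u/cos(u)**2 + tan(u) is valid.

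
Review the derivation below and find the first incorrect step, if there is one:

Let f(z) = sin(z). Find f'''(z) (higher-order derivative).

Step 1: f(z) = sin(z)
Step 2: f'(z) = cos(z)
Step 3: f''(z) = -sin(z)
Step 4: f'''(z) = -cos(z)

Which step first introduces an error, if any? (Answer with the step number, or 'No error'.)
No error

All steps in this derivation are correct.
The final answer f'''(z) = -cos(z) is valid.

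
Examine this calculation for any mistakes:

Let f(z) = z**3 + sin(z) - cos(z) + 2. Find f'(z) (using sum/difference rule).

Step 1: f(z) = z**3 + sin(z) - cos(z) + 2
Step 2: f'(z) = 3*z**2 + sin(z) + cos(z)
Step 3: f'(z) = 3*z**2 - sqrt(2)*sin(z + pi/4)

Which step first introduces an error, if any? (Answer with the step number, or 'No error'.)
Step 3

Step 3 is incorrect due to a sign flip.
The step shows: 3*z**2 - sqrt(2)*sin(z + pi/4)
The correct value should be: 3*z**2 + sqrt(2)*sin(z + pi/4)

Explanation: The sign of one term was flipped: the term sqrt(2)*sin(z + pi/4) was incorrectly written as -sqrt(2)*sin(z + pi/4)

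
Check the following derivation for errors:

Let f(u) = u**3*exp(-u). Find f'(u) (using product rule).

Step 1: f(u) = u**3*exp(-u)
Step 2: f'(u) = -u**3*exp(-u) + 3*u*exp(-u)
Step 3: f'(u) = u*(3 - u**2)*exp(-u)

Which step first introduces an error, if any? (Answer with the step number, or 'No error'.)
Step 2

Step 2 is incorrect due to a wrong exponent.
The step shows: -u**3*exp(-u) + 3*u*exp(-u)
The correct value should be: -u**3*exp(-u) + 3*u**2*exp(-u)

Explanation: The exponent 2 on u was incorrectly written as 1: the term 3*u**2*exp(-u) was incorrectly written as 3*u*exp(-u)
The later steps are derived from this incorrect expression, so the error originates in Step 2.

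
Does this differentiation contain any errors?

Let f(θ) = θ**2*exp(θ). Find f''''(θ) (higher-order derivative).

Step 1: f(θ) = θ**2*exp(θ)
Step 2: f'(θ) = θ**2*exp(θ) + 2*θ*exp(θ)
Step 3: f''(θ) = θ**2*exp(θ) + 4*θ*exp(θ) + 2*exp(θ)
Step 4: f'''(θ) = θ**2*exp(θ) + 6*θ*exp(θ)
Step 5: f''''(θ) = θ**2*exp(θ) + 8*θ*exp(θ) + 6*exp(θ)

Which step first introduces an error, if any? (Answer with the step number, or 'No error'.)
Step 4

Step 4 is incorrect due to a dropped term.
The step shows: θ**2*exp(θ) + 6*θ*exp(θ)
The correct value should be: θ**2*exp(θ) + 6*θ*exp(θ) + 6*exp(θ)

Explanation: A term was dropped: the term 6*exp(θ) was incorrectly omitted
The later steps are derived from this incorrect expression, so the error originates in Step 4.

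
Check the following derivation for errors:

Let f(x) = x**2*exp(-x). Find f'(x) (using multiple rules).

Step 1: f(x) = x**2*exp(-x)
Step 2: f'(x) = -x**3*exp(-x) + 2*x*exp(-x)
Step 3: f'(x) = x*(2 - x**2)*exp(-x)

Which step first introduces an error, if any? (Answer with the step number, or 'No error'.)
Step 2

Step 2 is incorrect due to a wrong exponent.
The step shows: -x**3*exp(-x) + 2*x*exp(-x)
The correct value should be: -x**2*exp(-x) + 2*x*exp(-x)

Explanation: The exponent 2 on x was incorrectly written as 3: the term -x**2*exp(-x) was incorrectly written as -x**3*exp(-x)
The later steps are derived from this incorrect expression, so the error originates in Step 2.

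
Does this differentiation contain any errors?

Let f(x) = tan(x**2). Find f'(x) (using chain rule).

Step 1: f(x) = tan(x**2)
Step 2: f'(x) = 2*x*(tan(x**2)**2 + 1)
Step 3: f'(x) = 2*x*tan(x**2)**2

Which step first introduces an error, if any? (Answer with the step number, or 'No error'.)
Step 3

Step 3 is incorrect due to a dropped term.
The step shows: 2*x*tan(x**2)**2
The correct value should be: 2*x*tan(x**2)**2 + 2*x

Explanation: A term was dropped: the term 2*x was incorrectly omitted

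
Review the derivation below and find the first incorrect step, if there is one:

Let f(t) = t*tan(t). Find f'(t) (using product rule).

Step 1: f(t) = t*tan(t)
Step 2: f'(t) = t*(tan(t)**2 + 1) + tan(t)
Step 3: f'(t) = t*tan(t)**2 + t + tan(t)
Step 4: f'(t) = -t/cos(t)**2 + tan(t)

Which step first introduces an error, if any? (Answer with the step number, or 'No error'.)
Step 4

Step 4 is incorrect due to a sign flip.
The step shows: -t/cos(t)**2 + tan(t)
The correct value should be: t/cos(t)**2 + tan(t)

Explanation: The sign of one term was flipped: the term t/cos(t)**2 was incorrectly written as -t/cos(t)**2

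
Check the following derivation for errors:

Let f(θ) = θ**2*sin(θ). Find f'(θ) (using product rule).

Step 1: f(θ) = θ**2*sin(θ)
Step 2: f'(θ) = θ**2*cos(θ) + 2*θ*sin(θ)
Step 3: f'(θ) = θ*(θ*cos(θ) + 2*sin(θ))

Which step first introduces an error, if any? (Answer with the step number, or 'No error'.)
No error

All steps in this derivation are correct.
The final answer f'(θ) = θ*(θ*cos(θ) + 2*sin(θ)) is valid.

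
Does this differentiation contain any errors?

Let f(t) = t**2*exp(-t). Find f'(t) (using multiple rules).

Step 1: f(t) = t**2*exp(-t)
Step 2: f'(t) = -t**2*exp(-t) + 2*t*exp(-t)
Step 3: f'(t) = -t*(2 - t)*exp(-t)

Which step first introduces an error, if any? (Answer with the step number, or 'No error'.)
Step 3

Step 3 is incorrect due to a sign flip.
The step shows: -t*(2 - t)*exp(-t)
The correct value should be: t*(2 - t)*exp(-t)

Explanation: The sign of the whole expression was flipped: the term t*(2 - t)*exp(-t) was incorrectly written as -t*(2 - t)*exp(-t)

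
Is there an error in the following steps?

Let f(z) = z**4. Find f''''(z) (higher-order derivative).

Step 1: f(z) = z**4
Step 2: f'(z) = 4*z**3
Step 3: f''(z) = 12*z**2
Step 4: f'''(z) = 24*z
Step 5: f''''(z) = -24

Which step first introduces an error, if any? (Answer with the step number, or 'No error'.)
Step 5

Step 5 is incorrect due to a sign flip.
The step shows: -24
The correct value should be: 24

Explanation: The sign of the whole expression was flipped: the term 24 was incorrectly written as -24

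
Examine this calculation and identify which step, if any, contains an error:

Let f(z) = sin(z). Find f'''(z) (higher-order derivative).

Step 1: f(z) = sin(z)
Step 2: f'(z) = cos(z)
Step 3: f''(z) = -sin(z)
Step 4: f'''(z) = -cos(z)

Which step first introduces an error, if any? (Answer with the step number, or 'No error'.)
No error

All steps in this derivation are correct.
The final answer f'''(z) = -cos(z) is valid.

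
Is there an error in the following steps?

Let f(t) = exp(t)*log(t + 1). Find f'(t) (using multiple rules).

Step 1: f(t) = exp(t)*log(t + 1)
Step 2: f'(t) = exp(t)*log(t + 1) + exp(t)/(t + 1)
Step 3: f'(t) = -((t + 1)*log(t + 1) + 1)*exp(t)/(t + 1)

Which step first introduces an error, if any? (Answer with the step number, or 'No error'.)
Step 3

Step 3 is incorrect due to a sign flip.
The step shows: -((t + 1)*log(t + 1) + 1)*exp(t)/(t + 1)
The correct value should be: ((t + 1)*log(t + 1) + 1)*exp(t)/(t + 1)

Explanation: The sign of the whole expression was flipped: the term ((t + 1)*log(t + 1) + 1)*exp(t)/(t + 1) was incorrectly written as -((t + 1)*log(t + 1) + 1)*exp(t)/(t + 1)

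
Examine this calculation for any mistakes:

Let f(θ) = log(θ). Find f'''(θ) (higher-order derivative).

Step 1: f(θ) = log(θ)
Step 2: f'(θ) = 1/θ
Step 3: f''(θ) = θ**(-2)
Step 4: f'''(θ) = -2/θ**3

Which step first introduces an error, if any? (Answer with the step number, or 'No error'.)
Step 3

Step 3 is incorrect due to a sign flip.
The step shows: θ**(-2)
The correct value should be: -1/θ**2

Explanation: The sign of the whole expression was flipped: the term -1/θ**2 was incorrectly written as θ**(-2)
The later steps are derived from this incorrect expression, so the error originates in Step 3.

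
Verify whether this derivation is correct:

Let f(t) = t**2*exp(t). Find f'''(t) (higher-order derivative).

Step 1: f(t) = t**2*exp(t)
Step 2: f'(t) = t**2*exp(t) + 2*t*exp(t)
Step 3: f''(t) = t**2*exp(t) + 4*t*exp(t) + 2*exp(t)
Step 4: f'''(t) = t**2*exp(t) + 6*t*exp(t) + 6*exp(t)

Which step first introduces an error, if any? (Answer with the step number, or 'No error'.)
No error

All steps in this derivation are correct.
The final answer f'''(t) = t**2*exp(t) + 6*t*exp(t) + 6*exp(t) is valid.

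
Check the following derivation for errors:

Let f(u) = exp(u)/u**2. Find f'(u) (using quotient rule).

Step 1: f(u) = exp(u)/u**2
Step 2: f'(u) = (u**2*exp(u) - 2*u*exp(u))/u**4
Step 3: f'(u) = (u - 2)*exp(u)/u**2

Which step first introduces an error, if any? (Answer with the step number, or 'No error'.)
Step 3

Step 3 is incorrect due to a wrong exponent.
The step shows: (u - 2)*exp(u)/u**2
The correct value should be: (u - 2)*exp(u)/u**3

Explanation: The exponent -3 on u was incorrectly written as -2: the term (u - 2)*exp(u)/u**3 was incorrectly written as (u - 2)*exp(u)/u**2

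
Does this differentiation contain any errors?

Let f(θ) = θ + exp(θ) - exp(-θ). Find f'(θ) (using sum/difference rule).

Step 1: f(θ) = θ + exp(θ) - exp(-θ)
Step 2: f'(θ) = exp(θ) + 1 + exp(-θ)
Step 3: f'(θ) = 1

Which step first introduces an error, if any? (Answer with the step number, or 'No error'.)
Step 3

Step 3 is incorrect due to a dropped term.
The step shows: 1
The correct value should be: 2*cosh(θ) + 1

Explanation: A term was dropped: the term 2*cosh(θ) was incorrectly omitted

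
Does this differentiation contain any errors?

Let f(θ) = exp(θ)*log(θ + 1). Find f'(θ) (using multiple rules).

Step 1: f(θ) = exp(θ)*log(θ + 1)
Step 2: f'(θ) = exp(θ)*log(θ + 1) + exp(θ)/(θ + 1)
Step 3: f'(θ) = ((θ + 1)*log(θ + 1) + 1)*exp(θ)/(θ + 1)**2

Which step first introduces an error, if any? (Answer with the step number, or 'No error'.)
Step 3

Step 3 is incorrect due to a wrong exponent.
The step shows: ((θ + 1)*log(θ + 1) + 1)*exp(θ)/(θ + 1)**2
The correct value should be: ((θ + 1)*log(θ + 1) + 1)*exp(θ)/(θ + 1)

Explanation: The exponent -1 on θ + 1 was incorrectly written as -2: the term ((θ + 1)*log(θ + 1) + 1)*exp(θ)/(θ + 1) was incorrectly written as ((θ + 1)*log(θ + 1) + 1)*exp(θ)/(θ + 1)**2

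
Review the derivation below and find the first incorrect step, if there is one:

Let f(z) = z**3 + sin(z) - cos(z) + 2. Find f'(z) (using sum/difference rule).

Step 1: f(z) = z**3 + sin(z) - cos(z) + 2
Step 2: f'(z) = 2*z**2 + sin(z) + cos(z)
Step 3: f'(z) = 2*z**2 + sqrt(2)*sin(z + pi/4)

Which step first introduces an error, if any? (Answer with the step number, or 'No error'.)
Step 2

Step 2 is incorrect due to a wrong coefficient.
The step shows: 2*z**2 + sin(z) + cos(z)
The correct value should be: 3*z**2 + sin(z) + cos(z)

Explanation: The coefficient 3 was incorrectly written as 2: the term 3*z**2 was incorrectly written as 2*z**2
The later steps are derived from this incorrect expression, so the error originates in Step 2.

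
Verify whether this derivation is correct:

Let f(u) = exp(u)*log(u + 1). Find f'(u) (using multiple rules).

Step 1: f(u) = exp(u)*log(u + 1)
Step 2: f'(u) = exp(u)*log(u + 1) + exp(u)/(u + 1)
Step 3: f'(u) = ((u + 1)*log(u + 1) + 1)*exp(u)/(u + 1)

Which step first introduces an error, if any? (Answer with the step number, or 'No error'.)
No error

All steps in this derivation are correct.
The final answer f'(u) = ((u + 1)*log(u + 1) + 1)*exp(u)/(u + 1) is valid.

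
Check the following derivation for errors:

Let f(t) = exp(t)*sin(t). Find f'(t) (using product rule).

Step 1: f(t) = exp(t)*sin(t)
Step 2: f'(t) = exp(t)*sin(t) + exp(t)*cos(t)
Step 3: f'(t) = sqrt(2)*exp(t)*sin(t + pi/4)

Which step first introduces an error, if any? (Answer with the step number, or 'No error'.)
No error

All steps in this derivation are correct.
The final answer f'(t) = sqrt(2)*exp(t)*sin(t + pi/4) is valid.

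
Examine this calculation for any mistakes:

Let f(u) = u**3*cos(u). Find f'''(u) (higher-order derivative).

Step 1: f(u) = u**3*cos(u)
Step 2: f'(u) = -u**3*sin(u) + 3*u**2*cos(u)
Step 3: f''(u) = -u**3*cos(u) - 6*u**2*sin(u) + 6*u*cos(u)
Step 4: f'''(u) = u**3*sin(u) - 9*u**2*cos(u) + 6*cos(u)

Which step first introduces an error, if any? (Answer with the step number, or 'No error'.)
Step 4

Step 4 is incorrect due to a dropped term.
The step shows: u**3*sin(u) - 9*u**2*cos(u) + 6*cos(u)
The correct value should be: u**3*sin(u) - 9*u**2*cos(u) - 18*u*sin(u) + 6*cos(u)

Explanation: A term was dropped: the term -18*u*sin(u) was incorrectly omitted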